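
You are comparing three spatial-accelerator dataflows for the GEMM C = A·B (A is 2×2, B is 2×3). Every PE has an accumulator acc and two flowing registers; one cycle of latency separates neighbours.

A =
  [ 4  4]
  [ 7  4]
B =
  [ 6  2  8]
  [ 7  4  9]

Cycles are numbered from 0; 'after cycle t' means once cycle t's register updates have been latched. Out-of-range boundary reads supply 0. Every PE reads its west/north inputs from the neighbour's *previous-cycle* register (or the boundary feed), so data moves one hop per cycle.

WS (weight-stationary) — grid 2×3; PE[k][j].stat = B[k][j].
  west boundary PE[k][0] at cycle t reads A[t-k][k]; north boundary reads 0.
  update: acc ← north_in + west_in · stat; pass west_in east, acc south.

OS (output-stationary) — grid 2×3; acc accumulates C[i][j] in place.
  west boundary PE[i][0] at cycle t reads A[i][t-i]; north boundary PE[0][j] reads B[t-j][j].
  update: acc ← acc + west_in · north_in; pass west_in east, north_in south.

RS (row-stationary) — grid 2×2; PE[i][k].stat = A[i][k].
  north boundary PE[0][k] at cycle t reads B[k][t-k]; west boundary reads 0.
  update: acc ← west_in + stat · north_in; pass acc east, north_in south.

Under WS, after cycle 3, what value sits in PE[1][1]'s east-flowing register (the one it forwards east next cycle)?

register = 4

Tracing WS — 2×3 array, target PE[1][1]:
  [0] (0,1) acc=0 (h:0 v:0)
  [0] (1,0) acc=0 (h:0 v:0)
  [0] (1,1) acc=0 (h:0 v:0)
  [1] (0,1) acc=8 (h:4 v:8)
  [1] (1,0) acc=52 (h:4 v:52)
  [1] (1,1) acc=0 (h:0 v:0)
  [2] (0,1) acc=14 (h:7 v:14)
  [2] (1,0) acc=70 (h:4 v:70)
  [2] (1,1) acc=24 (h:4 v:24)
  [3] (0,1) acc=0 (h:0 v:0)
  [3] (1,0) acc=0 (h:0 v:0)
  [3] (1,1) acc=30 (h:4 v:30)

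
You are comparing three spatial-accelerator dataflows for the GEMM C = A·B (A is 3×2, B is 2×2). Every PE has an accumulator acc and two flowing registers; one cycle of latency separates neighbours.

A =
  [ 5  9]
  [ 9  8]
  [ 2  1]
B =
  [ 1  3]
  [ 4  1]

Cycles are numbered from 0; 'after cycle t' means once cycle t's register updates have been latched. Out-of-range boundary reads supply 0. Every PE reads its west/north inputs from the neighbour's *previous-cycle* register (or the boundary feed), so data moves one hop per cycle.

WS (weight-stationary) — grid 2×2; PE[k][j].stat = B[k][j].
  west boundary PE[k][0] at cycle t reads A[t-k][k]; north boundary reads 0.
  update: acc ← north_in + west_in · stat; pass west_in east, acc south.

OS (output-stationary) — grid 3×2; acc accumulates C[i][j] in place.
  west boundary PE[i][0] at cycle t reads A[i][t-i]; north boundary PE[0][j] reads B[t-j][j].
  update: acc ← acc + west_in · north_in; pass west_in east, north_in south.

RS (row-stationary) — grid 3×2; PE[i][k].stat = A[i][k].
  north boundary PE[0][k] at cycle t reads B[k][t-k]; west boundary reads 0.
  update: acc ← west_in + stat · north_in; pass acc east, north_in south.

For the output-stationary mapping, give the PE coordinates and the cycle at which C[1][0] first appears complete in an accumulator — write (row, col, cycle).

(row, col, cycle) = (1, 0, 2)

OS — PE[1][0] is where C[1][0] collects:
  step 0 · PE1,0: acc=0; fwd→0 fwd↓0
  step 1 · PE1,0: acc=9; fwd→9 fwd↓1
  step 2 · PE1,0: acc=41; fwd→8 fwd↓4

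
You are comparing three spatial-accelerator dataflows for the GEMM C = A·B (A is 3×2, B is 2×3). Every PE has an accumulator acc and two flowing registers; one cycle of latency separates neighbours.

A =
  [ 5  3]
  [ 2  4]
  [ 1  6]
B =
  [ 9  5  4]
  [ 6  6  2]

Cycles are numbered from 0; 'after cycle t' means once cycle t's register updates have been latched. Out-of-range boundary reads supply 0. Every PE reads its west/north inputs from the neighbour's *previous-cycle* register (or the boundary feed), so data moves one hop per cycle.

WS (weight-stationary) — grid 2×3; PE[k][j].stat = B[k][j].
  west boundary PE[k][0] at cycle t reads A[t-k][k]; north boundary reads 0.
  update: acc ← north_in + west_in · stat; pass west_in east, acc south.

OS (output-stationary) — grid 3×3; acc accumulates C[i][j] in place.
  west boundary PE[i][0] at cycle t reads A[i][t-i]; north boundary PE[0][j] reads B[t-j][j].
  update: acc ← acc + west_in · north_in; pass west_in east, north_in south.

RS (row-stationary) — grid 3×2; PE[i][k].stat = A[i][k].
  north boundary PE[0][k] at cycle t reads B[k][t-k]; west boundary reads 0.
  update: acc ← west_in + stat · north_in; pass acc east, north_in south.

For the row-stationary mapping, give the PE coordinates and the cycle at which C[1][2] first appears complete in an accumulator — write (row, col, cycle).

RS — PE[1][1] is where C[1][2] collects:
  step 0 · PE1,1: acc=0; fwd→0 fwd↓0
  step 1 · PE1,1: acc=0; fwd→0 fwd↓0
  step 2 · PE1,1: acc=42; fwd→42 fwd↓6
  step 3 · PE1,1: acc=34; fwd→34 fwd↓6
  step 4 · PE1,1: acc=16; fwd→16 fwd↓2

(row, col, cycle) = (1, 1, 4)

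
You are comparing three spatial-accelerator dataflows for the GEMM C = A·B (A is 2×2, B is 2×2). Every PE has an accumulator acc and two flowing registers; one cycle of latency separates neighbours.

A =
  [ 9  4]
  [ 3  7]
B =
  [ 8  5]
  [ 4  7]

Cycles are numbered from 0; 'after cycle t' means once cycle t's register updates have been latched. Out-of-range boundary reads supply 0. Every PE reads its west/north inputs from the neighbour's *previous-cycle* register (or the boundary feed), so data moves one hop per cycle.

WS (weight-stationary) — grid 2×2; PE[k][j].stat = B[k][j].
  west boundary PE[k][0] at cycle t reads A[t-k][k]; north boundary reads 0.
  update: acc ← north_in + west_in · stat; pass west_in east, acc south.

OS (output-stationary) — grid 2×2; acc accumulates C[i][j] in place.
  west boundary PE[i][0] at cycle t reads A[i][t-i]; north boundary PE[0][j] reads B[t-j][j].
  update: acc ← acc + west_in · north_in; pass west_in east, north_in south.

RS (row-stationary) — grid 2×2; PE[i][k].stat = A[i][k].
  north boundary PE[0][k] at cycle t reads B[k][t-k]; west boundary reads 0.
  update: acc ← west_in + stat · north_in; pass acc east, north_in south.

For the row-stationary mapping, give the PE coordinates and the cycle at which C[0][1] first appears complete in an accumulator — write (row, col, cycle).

(row, col, cycle) = (0, 1, 2)

Under RS, C[0][1] lands at PE[0][1]:
  @0  [0,1]  acc 0  |  →0  ↓0
  @1  [0,1]  acc 88  |  →88  ↓4
  @2  [0,1]  acc 73  |  →73  ↓7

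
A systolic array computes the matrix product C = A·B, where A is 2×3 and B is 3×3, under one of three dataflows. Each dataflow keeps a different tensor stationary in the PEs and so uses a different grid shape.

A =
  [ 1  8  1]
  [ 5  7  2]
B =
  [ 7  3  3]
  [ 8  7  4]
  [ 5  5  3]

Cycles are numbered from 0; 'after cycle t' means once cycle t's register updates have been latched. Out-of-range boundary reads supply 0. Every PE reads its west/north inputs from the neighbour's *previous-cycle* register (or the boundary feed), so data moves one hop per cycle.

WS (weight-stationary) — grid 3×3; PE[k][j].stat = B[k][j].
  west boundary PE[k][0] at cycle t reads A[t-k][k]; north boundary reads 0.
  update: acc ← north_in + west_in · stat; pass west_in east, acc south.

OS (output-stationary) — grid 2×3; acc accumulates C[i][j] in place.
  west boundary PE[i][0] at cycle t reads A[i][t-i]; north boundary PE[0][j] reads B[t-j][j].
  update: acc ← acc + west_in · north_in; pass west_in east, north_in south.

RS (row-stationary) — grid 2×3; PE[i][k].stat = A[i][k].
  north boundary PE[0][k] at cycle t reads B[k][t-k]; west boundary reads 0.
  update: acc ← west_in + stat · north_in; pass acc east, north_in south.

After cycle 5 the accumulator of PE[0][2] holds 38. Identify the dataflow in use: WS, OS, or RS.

Under WS (3×3), PE[0][2]:
  @0  [0,2]  acc 0  |  →0  ↓0
  @1  [0,2]  acc 0  |  →0  ↓0
  @2  [0,2]  acc 3  |  →1  ↓3
  @3  [0,2]  acc 15  |  →5  ↓15
  @4  [0,2]  acc 0  |  →0  ↓0
  @5  [0,2]  acc 0  |  →0  ↓0
Under OS (2×3), PE[0][2]:
  @0  [0,2]  acc 0  |  →0  ↓0
  @1  [0,2]  acc 0  |  →0  ↓0
  @2  [0,2]  acc 3  |  →1  ↓3
  @3  [0,2]  acc 35  |  →8  ↓4
  @4  [0,2]  acc 38  |  →1  ↓3
  @5  [0,2]  acc 38  |  →0  ↓0
Under RS (2×3), PE[0][2]:
  @0  [0,2]  acc 0  |  →0  ↓0
  @1  [0,2]  acc 0  |  →0  ↓0
  @2  [0,2]  acc 76  |  →76  ↓5
  @3  [0,2]  acc 64  |  →64  ↓5
  @4  [0,2]  acc 38  |  →38  ↓3
  @5  [0,2]  acc 0  |  →0  ↓0

dataflow = OS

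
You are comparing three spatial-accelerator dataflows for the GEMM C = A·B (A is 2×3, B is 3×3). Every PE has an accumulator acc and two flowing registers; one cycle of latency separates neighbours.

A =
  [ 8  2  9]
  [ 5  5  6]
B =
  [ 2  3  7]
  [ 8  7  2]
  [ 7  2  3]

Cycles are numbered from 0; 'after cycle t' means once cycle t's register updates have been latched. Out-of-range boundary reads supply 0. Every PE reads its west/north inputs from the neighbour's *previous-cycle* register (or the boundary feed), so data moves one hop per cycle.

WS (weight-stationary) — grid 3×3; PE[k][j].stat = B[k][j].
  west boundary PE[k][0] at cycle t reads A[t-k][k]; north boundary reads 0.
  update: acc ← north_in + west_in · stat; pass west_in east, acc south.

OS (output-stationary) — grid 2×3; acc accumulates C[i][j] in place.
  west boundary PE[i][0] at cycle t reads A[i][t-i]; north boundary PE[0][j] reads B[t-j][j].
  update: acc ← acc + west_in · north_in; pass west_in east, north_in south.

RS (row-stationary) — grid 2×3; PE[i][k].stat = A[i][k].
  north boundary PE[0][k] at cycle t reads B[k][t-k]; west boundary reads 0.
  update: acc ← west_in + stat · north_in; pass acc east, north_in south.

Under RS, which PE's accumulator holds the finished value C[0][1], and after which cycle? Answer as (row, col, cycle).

(row, col, cycle) = (0, 2, 3)

RS — PE[0][2] is where C[0][1] collects:
  after 0 — PE[0][2] acc=0, pass-E 0, pass-S 0
  after 1 — PE[0][2] acc=0, pass-E 0, pass-S 0
  after 2 — PE[0][2] acc=95, pass-E 95, pass-S 7
  after 3 — PE[0][2] acc=56, pass-E 56, pass-S 2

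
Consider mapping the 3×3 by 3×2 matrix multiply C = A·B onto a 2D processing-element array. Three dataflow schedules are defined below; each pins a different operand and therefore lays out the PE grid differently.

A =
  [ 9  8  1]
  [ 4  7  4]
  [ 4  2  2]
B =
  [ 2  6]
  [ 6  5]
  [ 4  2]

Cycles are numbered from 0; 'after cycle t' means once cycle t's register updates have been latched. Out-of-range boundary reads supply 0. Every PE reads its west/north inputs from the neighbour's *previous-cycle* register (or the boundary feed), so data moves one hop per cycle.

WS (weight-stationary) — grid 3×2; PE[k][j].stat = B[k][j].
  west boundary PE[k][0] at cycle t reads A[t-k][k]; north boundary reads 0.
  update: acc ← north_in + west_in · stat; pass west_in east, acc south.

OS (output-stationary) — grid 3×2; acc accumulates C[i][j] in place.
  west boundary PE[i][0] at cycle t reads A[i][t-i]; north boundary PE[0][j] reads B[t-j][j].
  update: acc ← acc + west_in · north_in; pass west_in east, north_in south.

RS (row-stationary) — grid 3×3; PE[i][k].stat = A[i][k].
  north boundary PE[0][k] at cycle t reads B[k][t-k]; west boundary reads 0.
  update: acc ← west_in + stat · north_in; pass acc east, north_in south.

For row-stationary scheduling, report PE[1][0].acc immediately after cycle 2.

PE[1][0].acc = 24

RS on a 3×3 grid — tracing PE[1][0] and its feeders:
  step 0 · PE0,0: acc=18; fwd→18 fwd↓2
  step 0 · PE1,0: acc=0; fwd→0 fwd↓0
  step 1 · PE0,0: acc=54; fwd→54 fwd↓6
  step 1 · PE1,0: acc=8; fwd→8 fwd↓2
  step 2 · PE0,0: acc=0; fwd→0 fwd↓0
  step 2 · PE1,0: acc=24; fwd→24 fwd↓6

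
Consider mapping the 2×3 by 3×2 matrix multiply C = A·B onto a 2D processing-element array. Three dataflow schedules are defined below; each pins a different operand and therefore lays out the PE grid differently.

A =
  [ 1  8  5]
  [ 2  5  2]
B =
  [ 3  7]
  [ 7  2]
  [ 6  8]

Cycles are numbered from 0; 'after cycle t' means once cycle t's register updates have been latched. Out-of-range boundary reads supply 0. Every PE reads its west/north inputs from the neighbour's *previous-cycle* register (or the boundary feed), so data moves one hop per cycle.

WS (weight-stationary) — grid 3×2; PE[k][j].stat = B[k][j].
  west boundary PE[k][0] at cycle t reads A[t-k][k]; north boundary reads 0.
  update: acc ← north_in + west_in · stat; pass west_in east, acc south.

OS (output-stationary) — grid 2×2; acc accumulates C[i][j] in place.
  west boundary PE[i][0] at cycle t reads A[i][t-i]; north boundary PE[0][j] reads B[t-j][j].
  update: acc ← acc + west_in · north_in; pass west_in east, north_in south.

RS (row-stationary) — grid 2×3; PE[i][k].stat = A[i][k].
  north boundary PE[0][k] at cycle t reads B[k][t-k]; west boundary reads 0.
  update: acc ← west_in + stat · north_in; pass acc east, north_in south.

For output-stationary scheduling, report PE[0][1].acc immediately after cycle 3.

OS (2×2). Following PE[0][1] plus its west/north inputs:
  cycle 0: PE[0][0] → acc 3, east 1, south 3
  cycle 0: PE[0][1] → acc 0, east 0, south 0
  cycle 1: PE[0][0] → acc 59, east 8, south 7
  cycle 1: PE[0][1] → acc 7, east 1, south 7
  cycle 2: PE[0][0] → acc 89, east 5, south 6
  cycle 2: PE[0][1] → acc 23, east 8, south 2
  cycle 3: PE[0][0] → acc 89, east 0, south 0
  cycle 3: PE[0][1] → acc 63, east 5, south 8

PE[0][1].acc = 63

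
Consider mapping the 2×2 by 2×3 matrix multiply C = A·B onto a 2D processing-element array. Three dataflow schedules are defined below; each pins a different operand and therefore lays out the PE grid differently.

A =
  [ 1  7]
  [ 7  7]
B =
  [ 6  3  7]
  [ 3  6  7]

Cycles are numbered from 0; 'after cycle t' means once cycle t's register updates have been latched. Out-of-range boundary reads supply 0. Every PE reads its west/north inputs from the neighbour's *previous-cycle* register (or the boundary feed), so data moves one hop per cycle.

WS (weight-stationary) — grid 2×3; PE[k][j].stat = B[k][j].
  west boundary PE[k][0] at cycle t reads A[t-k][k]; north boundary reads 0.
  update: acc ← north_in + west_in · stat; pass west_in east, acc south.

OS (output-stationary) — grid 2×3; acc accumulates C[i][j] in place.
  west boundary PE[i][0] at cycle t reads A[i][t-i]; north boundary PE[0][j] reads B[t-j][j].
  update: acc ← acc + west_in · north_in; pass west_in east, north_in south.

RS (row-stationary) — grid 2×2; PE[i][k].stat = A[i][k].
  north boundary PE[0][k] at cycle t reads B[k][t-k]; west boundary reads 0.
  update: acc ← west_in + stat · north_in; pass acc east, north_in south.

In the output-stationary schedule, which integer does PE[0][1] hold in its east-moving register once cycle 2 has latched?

Tracing OS — 2×3 array, target PE[0][1]:
  [0] (0,0) acc=6 (h:1 v:6)
  [0] (0,1) acc=0 (h:0 v:0)
  [1] (0,0) acc=27 (h:7 v:3)
  [1] (0,1) acc=3 (h:1 v:3)
  [2] (0,0) acc=27 (h:0 v:0)
  [2] (0,1) acc=45 (h:7 v:6)

register = 7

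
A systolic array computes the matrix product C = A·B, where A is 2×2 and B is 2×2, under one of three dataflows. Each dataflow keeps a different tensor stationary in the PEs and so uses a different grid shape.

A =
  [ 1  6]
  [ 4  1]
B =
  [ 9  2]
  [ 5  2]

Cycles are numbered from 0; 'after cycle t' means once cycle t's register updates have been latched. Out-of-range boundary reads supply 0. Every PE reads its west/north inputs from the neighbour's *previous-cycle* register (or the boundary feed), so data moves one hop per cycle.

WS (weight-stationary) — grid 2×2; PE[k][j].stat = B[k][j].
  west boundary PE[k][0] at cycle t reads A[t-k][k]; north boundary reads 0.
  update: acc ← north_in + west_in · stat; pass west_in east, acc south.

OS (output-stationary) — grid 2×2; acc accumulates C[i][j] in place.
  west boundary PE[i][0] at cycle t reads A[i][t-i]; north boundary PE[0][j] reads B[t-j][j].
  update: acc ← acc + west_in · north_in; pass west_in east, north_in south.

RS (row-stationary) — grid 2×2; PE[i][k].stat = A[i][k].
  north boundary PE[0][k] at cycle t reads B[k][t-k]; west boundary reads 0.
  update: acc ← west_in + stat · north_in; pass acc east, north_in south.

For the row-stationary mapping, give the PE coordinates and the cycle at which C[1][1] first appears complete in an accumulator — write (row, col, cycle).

(row, col, cycle) = (1, 1, 3)

RS: C[1][1] accumulates in PE[1][1]:
  0: (1,1).acc=0  regs=<0,0>
  1: (1,1).acc=0  regs=<0,0>
  2: (1,1).acc=41  regs=<41,5>
  3: (1,1).acc=10  regs=<10,2>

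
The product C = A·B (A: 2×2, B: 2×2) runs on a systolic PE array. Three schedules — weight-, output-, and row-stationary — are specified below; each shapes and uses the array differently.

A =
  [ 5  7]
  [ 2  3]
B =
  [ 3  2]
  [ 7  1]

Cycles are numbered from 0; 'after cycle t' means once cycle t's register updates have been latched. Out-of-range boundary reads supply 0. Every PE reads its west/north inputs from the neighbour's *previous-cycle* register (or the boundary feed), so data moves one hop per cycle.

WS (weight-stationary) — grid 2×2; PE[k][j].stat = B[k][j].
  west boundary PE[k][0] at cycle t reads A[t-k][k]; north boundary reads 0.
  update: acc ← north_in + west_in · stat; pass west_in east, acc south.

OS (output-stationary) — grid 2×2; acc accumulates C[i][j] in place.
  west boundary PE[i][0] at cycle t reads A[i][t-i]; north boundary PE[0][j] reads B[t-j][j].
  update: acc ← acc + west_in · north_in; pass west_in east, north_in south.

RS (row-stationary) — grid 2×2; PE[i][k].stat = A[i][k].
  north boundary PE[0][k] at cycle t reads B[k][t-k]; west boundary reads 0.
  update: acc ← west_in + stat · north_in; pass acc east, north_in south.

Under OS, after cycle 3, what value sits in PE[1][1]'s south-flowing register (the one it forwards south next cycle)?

register = 1

OS on a 2×2 grid — tracing PE[1][1] and its feeders:
  c0 r0c1: 0 / 0 / 0
  c0 r1c0: 0 / 0 / 0
  c0 r1c1: 0 / 0 / 0
  c1 r0c1: 10 / 5 / 2
  c1 r1c0: 6 / 2 / 3
  c1 r1c1: 0 / 0 / 0
  c2 r0c1: 17 / 7 / 1
  c2 r1c0: 27 / 3 / 7
  c2 r1c1: 4 / 2 / 2
  c3 r0c1: 17 / 0 / 0
  c3 r1c0: 27 / 0 / 0
  c3 r1c1: 7 / 3 / 1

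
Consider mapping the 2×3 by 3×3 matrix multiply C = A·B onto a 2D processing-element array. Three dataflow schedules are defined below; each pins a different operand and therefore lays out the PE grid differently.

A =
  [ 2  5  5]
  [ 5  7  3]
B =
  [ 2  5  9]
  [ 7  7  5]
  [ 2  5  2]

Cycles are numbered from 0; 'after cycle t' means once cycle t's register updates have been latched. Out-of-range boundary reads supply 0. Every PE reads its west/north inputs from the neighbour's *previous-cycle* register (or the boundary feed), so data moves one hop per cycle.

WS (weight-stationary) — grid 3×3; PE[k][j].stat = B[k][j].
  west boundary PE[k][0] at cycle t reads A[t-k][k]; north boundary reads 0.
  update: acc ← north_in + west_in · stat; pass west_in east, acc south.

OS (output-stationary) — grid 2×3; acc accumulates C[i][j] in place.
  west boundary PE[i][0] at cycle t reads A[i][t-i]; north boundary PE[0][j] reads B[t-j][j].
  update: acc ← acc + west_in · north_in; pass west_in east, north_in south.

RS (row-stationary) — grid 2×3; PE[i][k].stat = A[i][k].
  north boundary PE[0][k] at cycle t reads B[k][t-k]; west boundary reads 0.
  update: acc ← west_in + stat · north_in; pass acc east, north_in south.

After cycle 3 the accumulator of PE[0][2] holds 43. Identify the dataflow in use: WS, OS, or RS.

dataflow = OS

WS [3×3] PE[0][2] across cycles:
  t=0 PE[0][2]: acc=0 h=0 v=0
  t=1 PE[0][2]: acc=0 h=0 v=0
  t=2 PE[0][2]: acc=18 h=2 v=18
  t=3 PE[0][2]: acc=45 h=5 v=45
OS [2×3] PE[0][2] across cycles:
  t=0 PE[0][2]: acc=0 h=0 v=0
  t=1 PE[0][2]: acc=0 h=0 v=0
  t=2 PE[0][2]: acc=18 h=2 v=9
  t=3 PE[0][2]: acc=43 h=5 v=5
RS [2×3] PE[0][2] across cycles:
  t=0 PE[0][2]: acc=0 h=0 v=0
  t=1 PE[0][2]: acc=0 h=0 v=0
  t=2 PE[0][2]: acc=49 h=49 v=2
  t=3 PE[0][2]: acc=70 h=70 v=5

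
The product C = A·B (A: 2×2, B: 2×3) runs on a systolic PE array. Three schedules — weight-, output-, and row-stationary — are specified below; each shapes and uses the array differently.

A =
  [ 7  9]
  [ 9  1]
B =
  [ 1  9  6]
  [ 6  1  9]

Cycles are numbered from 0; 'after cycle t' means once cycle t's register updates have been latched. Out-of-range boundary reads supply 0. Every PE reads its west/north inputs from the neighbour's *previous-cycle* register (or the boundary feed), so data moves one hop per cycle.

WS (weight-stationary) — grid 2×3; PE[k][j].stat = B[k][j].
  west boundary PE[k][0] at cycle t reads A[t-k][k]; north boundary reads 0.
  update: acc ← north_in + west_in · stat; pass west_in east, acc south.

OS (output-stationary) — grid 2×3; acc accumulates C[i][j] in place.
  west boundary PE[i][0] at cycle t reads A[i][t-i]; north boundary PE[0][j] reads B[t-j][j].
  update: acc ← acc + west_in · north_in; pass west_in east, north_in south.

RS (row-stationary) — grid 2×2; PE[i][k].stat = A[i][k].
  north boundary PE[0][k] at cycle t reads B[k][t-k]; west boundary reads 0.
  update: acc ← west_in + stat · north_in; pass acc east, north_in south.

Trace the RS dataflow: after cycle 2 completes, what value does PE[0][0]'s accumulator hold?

RS (2×2). Following PE[0][0] plus its west/north inputs:
  0: (0,0).acc=7  regs=<7,1>
  1: (0,0).acc=63  regs=<63,9>
  2: (0,0).acc=42  regs=<42,6>

PE[0][0].acc = 42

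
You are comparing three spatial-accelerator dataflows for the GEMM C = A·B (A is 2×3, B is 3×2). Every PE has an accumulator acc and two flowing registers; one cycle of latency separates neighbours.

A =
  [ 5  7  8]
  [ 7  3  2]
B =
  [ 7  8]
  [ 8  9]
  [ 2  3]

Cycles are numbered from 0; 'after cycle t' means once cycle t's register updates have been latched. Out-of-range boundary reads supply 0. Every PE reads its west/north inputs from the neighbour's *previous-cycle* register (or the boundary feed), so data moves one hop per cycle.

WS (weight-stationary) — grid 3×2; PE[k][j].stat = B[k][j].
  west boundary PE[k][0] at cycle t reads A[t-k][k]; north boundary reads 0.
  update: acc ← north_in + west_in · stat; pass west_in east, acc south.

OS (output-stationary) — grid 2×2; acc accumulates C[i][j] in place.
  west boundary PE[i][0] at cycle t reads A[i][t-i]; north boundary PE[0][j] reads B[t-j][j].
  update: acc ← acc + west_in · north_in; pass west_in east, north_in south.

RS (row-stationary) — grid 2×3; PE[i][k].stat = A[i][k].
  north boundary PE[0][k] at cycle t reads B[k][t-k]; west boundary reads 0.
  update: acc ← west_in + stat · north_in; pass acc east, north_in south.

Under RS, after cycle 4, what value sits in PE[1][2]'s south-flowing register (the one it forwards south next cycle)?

register = 3

RS 2×3: PE[1][2] cycle-by-cycle (with neighbour feeds):
  cycle 0: PE[0][2] → acc 0, east 0, south 0
  cycle 0: PE[1][1] → acc 0, east 0, south 0
  cycle 0: PE[1][2] → acc 0, east 0, south 0
  cycle 1: PE[0][2] → acc 0, east 0, south 0
  cycle 1: PE[1][1] → acc 0, east 0, south 0
  cycle 1: PE[1][2] → acc 0, east 0, south 0
  cycle 2: PE[0][2] → acc 107, east 107, south 2
  cycle 2: PE[1][1] → acc 73, east 73, south 8
  cycle 2: PE[1][2] → acc 0, east 0, south 0
  cycle 3: PE[0][2] → acc 127, east 127, south 3
  cycle 3: PE[1][1] → acc 83, east 83, south 9
  cycle 3: PE[1][2] → acc 77, east 77, south 2
  cycle 4: PE[0][2] → acc 0, east 0, south 0
  cycle 4: PE[1][1] → acc 0, east 0, south 0
  cycle 4: PE[1][2] → acc 89, east 89, south 3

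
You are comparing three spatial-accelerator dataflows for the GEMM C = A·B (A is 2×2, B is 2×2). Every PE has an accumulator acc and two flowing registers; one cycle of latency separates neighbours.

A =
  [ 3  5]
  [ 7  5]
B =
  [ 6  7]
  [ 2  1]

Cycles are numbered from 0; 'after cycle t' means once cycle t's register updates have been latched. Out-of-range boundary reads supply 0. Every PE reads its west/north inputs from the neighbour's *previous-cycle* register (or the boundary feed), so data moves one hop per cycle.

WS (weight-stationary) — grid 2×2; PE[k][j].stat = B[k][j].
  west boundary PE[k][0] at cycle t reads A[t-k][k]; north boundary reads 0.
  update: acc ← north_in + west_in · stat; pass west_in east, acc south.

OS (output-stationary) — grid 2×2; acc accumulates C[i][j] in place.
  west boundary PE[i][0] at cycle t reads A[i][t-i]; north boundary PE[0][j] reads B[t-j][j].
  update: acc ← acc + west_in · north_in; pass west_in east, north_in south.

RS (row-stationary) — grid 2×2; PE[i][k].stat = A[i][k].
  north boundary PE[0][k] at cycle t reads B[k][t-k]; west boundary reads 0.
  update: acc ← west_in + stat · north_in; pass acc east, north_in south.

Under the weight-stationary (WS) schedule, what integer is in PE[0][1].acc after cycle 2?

PE[0][1].acc = 49

WS 2×2: PE[0][1] cycle-by-cycle (with neighbour feeds):
  after 0 — PE[0][0] acc=18, pass-E 3, pass-S 18
  after 0 — PE[0][1] acc=0, pass-E 0, pass-S 0
  after 1 — PE[0][0] acc=42, pass-E 7, pass-S 42
  after 1 — PE[0][1] acc=21, pass-E 3, pass-S 21
  after 2 — PE[0][0] acc=0, pass-E 0, pass-S 0
  after 2 — PE[0][1] acc=49, pass-E 7, pass-S 49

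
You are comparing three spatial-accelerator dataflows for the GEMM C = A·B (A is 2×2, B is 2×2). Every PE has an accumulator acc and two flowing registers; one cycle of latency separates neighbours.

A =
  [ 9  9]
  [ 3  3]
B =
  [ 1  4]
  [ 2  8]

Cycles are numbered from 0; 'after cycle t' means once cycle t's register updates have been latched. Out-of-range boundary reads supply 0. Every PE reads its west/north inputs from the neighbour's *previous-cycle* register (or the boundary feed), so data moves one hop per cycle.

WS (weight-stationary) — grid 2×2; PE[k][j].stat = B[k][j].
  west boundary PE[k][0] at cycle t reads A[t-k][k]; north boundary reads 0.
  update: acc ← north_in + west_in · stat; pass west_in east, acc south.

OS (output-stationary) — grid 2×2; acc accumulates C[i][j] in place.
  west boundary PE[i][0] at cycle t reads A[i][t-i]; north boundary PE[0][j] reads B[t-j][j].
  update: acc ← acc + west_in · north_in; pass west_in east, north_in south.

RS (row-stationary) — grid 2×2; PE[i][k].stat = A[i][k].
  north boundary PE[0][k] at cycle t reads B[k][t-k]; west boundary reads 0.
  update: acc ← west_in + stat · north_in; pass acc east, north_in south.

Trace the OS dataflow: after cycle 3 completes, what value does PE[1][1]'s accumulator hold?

OS 2×2: PE[1][1] cycle-by-cycle (with neighbour feeds):
  c0 r0c1: 0 / 0 / 0
  c0 r1c0: 0 / 0 / 0
  c0 r1c1: 0 / 0 / 0
  c1 r0c1: 36 / 9 / 4
  c1 r1c0: 3 / 3 / 1
  c1 r1c1: 0 / 0 / 0
  c2 r0c1: 108 / 9 / 8
  c2 r1c0: 9 / 3 / 2
  c2 r1c1: 12 / 3 / 4
  c3 r0c1: 108 / 0 / 0
  c3 r1c0: 9 / 0 / 0
  c3 r1c1: 36 / 3 / 8

PE[1][1].acc = 36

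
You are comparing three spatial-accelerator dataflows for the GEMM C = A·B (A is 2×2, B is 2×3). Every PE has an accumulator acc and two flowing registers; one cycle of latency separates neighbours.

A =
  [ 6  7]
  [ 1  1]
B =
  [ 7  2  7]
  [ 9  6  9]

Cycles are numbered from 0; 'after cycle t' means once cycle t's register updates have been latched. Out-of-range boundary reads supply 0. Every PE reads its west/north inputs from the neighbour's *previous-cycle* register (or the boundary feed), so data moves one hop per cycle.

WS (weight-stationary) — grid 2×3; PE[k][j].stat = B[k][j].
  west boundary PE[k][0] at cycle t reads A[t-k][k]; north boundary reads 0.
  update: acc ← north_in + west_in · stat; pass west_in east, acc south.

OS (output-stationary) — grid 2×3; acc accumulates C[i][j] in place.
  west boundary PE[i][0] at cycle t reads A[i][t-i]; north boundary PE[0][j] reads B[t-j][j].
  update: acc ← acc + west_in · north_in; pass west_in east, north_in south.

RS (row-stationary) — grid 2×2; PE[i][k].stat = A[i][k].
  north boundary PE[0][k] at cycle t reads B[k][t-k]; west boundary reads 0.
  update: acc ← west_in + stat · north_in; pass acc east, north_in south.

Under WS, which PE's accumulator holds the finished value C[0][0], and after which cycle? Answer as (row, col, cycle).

Under WS, C[0][0] lands at PE[1][0]:
  cycle 0: PE[1][0] → acc 0, east 0, south 0
  cycle 1: PE[1][0] → acc 105, east 7, south 105

(row, col, cycle) = (1, 0, 1)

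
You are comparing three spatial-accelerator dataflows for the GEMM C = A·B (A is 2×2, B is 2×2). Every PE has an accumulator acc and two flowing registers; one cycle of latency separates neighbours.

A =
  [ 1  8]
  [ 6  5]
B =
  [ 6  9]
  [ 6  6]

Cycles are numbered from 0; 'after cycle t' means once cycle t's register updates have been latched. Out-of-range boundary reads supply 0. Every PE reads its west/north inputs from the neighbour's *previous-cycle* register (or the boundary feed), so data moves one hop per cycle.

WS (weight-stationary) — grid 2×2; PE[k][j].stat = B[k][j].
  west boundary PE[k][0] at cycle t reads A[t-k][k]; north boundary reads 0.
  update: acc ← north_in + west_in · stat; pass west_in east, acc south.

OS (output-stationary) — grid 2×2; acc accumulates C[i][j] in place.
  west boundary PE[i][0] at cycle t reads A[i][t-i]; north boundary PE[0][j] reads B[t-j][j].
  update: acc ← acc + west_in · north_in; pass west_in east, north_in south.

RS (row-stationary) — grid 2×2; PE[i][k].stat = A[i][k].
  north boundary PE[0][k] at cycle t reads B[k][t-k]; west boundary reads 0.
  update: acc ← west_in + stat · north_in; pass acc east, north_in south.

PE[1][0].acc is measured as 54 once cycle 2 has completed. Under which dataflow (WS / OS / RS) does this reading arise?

dataflow = RS

WS [2×2] PE[1][0] across cycles:
  @0  [1,0]  acc 0  |  →0  ↓0
  @1  [1,0]  acc 54  |  →8  ↓54
  @2  [1,0]  acc 66  |  →5  ↓66
OS [2×2] PE[1][0] across cycles:
  @0  [1,0]  acc 0  |  →0  ↓0
  @1  [1,0]  acc 36  |  →6  ↓6
  @2  [1,0]  acc 66  |  →5  ↓6
RS [2×2] PE[1][0] across cycles:
  @0  [1,0]  acc 0  |  →0  ↓0
  @1  [1,0]  acc 36  |  →36  ↓6
  @2  [1,0]  acc 54  |  →54  ↓9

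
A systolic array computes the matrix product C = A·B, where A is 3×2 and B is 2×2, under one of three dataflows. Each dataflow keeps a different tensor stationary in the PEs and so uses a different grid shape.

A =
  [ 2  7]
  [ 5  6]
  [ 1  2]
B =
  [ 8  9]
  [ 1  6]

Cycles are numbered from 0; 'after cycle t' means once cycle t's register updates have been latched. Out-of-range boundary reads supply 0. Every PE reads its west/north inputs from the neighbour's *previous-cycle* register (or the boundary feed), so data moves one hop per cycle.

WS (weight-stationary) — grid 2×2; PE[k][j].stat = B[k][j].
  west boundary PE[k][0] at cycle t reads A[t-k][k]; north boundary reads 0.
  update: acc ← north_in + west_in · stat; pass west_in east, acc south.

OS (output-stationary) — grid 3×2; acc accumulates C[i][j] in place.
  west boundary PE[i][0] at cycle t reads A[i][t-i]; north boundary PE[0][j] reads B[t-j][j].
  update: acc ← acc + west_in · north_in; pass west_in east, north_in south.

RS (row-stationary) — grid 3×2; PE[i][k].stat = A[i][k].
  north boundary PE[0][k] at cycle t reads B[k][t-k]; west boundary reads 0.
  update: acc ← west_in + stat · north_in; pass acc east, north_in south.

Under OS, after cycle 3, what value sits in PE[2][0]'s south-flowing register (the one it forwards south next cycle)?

OS 3×2: PE[2][0] cycle-by-cycle (with neighbour feeds):
  0: (1,0).acc=0  regs=<0,0>
  0: (2,0).acc=0  regs=<0,0>
  1: (1,0).acc=40  regs=<5,8>
  1: (2,0).acc=0  regs=<0,0>
  2: (1,0).acc=46  regs=<6,1>
  2: (2,0).acc=8  regs=<1,8>
  3: (1,0).acc=46  regs=<0,0>
  3: (2,0).acc=10  regs=<2,1>

register = 1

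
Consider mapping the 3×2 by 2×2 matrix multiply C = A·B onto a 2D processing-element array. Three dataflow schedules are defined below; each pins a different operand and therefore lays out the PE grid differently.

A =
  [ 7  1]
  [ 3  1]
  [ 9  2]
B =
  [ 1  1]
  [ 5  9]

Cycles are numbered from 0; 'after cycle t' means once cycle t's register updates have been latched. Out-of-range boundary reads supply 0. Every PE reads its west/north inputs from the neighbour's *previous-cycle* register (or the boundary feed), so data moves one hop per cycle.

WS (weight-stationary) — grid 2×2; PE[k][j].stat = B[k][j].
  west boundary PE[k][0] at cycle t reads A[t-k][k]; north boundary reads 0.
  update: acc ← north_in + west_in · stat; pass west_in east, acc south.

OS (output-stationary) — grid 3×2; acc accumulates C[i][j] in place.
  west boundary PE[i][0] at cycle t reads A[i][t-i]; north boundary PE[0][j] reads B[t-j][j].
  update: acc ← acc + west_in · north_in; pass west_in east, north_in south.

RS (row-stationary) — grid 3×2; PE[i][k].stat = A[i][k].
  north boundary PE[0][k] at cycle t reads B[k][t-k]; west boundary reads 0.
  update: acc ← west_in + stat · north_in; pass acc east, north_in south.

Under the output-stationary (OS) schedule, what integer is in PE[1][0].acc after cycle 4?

OS (3×2). Following PE[1][0] plus its west/north inputs:
  0: (0,0).acc=7  regs=<7,1>
  0: (1,0).acc=0  regs=<0,0>
  1: (0,0).acc=12  regs=<1,5>
  1: (1,0).acc=3  regs=<3,1>
  2: (0,0).acc=12  regs=<0,0>
  2: (1,0).acc=8  regs=<1,5>
  3: (0,0).acc=12  regs=<0,0>
  3: (1,0).acc=8  regs=<0,0>
  4: (0,0).acc=12  regs=<0,0>
  4: (1,0).acc=8  regs=<0,0>

PE[1][0].acc = 8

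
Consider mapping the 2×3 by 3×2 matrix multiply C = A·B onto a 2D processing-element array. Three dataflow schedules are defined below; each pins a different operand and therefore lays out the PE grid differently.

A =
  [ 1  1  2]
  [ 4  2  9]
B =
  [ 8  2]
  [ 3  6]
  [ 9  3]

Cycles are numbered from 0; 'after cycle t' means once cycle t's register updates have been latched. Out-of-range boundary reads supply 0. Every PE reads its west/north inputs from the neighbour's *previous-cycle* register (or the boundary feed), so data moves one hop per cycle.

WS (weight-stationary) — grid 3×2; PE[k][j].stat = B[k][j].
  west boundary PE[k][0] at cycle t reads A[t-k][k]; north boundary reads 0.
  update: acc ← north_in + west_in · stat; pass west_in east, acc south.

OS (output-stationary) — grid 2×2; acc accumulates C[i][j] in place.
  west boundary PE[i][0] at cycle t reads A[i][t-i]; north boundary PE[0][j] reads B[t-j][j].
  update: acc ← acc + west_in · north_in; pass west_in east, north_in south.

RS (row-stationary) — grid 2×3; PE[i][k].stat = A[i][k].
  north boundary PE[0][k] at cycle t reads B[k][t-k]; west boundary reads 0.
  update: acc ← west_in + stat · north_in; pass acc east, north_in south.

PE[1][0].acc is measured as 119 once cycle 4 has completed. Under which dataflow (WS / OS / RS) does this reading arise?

WS (3×2 grid), PE[1][0]:
  c0 r1c0: 0 / 0 / 0
  c1 r1c0: 11 / 1 / 11
  c2 r1c0: 38 / 2 / 38
  c3 r1c0: 0 / 0 / 0
  c4 r1c0: 0 / 0 / 0
OS (2×2 grid), PE[1][0]:
  c0 r1c0: 0 / 0 / 0
  c1 r1c0: 32 / 4 / 8
  c2 r1c0: 38 / 2 / 3
  c3 r1c0: 119 / 9 / 9
  c4 r1c0: 119 / 0 / 0
RS (2×3 grid), PE[1][0]:
  c0 r1c0: 0 / 0 / 0
  c1 r1c0: 32 / 32 / 8
  c2 r1c0: 8 / 8 / 2
  c3 r1c0: 0 / 0 / 0
  c4 r1c0: 0 / 0 / 0

dataflow = OS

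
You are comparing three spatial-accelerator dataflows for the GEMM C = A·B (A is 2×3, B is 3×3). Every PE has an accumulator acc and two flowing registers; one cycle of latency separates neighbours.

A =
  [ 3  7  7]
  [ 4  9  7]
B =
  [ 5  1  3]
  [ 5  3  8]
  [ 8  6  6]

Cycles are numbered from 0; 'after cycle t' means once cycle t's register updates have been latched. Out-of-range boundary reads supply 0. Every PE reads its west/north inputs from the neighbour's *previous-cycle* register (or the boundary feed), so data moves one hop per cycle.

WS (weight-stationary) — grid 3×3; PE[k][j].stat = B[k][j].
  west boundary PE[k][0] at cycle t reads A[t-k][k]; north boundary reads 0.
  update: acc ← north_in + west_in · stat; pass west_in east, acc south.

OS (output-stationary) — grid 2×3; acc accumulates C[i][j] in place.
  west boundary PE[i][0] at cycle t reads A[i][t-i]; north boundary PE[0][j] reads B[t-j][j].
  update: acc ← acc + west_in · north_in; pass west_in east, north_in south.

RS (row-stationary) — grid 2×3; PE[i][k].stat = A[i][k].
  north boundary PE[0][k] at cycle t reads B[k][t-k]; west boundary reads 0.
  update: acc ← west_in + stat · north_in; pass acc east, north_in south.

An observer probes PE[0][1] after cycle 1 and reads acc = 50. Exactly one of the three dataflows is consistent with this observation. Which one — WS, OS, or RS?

dataflow = RS

— WS: 3×3; PE[0][1] trace:
  [0] (0,1) acc=0 (h:0 v:0)
  [1] (0,1) acc=3 (h:3 v:3)
— OS: 2×3; PE[0][1] trace:
  [0] (0,1) acc=0 (h:0 v:0)
  [1] (0,1) acc=3 (h:3 v:1)
— RS: 2×3; PE[0][1] trace:
  [0] (0,1) acc=0 (h:0 v:0)
  [1] (0,1) acc=50 (h:50 v:5)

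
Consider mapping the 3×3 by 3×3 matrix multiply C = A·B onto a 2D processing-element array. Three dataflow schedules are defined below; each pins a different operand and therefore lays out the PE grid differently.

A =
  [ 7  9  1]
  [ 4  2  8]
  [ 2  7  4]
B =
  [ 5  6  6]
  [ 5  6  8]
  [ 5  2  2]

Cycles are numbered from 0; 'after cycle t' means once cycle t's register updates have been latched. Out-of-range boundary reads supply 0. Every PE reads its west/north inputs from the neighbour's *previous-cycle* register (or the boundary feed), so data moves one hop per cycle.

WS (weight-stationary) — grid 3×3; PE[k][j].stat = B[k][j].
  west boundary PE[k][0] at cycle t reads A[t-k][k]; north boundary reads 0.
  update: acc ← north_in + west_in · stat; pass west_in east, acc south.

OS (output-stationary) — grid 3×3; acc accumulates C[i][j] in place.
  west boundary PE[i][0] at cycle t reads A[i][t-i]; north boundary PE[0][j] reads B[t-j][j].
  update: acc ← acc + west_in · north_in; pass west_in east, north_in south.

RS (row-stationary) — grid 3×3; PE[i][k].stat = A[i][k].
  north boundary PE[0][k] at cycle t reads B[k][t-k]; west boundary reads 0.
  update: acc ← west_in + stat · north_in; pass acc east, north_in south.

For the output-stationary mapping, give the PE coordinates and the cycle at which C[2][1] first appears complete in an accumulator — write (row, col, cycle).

OS — PE[2][1] is where C[2][1] collects:
  t=0 PE[2][1]: acc=0 h=0 v=0
  t=1 PE[2][1]: acc=0 h=0 v=0
  t=2 PE[2][1]: acc=0 h=0 v=0
  t=3 PE[2][1]: acc=12 h=2 v=6
  t=4 PE[2][1]: acc=54 h=7 v=6
  t=5 PE[2][1]: acc=62 h=4 v=2

(row, col, cycle) = (2, 1, 5)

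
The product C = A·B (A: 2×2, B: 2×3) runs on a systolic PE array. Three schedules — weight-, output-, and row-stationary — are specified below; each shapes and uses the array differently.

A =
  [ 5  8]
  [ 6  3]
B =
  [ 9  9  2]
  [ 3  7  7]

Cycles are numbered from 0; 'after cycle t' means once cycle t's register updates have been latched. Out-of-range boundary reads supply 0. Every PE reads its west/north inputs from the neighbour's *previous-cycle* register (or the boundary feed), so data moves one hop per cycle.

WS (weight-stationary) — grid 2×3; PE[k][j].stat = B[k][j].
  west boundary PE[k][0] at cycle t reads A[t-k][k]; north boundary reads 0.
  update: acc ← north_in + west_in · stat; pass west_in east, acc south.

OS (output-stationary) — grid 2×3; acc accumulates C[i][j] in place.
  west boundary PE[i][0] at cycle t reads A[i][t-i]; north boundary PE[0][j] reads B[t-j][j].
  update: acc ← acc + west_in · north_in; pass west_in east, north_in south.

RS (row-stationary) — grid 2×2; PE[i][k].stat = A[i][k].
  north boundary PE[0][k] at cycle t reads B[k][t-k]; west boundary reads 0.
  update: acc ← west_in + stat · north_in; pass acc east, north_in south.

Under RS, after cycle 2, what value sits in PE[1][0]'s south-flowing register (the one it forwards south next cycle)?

register = 9

RS 2×2: PE[1][0] cycle-by-cycle (with neighbour feeds):
  c0 r0c0: 45 / 45 / 9
  c0 r1c0: 0 / 0 / 0
  c1 r0c0: 45 / 45 / 9
  c1 r1c0: 54 / 54 / 9
  c2 r0c0: 10 / 10 / 2
  c2 r1c0: 54 / 54 / 9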